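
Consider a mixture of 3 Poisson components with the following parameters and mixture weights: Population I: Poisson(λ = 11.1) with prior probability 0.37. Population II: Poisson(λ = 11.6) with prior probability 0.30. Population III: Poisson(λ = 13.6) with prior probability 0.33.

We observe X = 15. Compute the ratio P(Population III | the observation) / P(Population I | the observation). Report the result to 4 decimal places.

The posterior odds equal the prior odds times the likelihood ratio: (w_i/w_j)·(f_i(x)/f_j(x)).
Component likelihoods at x = 15:
  f_I = 0.0552938
  f_II = 0.0649463
  f_III = 0.0955386
Odds = (0.33/0.37) × (0.0955386/0.0552938) = 0.891892 × 1.72784 ≈ 1.5410

1.5410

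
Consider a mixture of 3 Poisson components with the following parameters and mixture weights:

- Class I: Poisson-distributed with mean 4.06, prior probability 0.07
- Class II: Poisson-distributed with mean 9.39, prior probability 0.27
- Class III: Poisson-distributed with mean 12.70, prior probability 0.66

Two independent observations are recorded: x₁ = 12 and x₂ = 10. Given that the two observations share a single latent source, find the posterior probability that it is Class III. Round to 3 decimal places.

0.714

Apply Bayes' rule: the posterior for each component is proportional to its prior times its likelihood at x.
Since both observations come from the same component, the likelihood for component k is f_k(x₁)·f_k(x₂).
  L_I = [0.000722337] × [0.00578445] = 4.17832e-06
  L_II = [0.0819643] × [0.122707] = 0.0100576
  L_III = [0.112142] × [0.0917771] = 0.0102921
Weight by the priors:
  π_I·L_I = 0.07 × 4.17832e-06 = 2.92482e-07
  π_II·L_II = 0.27 × 0.0100576 = 0.00271554
  π_III·L_III = 0.66 × 0.0102921 = 0.00679276
Denominator: 2.92482e-07 + 0.00271554 + 0.00679276 = 0.00950859
So the posterior for Class III is 0.00679276 / 0.00950859 ≈ 0.714.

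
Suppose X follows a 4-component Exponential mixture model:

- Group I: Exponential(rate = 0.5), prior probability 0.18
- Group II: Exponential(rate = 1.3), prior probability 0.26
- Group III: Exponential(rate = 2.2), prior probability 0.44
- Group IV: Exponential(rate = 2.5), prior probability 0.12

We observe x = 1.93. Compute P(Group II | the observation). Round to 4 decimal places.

0.3523

By Bayes' theorem, P(k | x) = π_k f_k(x) / Σ_j π_j f_j(x).
Component likelihoods at x = 1.93:
  f_I = 0.190492
  f_II = 0.105754
  f_III = 0.0315071
  f_IV = 0.0200664
Multiply by the mixture weights:
  π_I·f_I = 0.18 × 0.190492 = 0.0342885
  π_II·f_II = 0.26 × 0.105754 = 0.0274961
  π_III·f_III = 0.44 × 0.0315071 = 0.0138631
  π_IV·f_IV = 0.12 × 0.0200664 = 0.00240797
Normaliser: 0.0342885 + 0.0274961 + 0.0138631 + 0.00240797 = 0.0780557
Responsibility of Group II: 0.0274961 / 0.0780557 ≈ 0.3523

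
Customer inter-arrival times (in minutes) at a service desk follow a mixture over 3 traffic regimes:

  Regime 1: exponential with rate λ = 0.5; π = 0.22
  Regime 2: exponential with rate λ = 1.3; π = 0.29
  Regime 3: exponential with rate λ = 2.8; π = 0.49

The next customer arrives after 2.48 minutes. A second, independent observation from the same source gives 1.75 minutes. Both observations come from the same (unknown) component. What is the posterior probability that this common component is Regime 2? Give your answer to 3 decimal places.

0.231

P(component k | x) = π_k·f_k(x) / marginal(x), where marginal(x) = Σ_j π_j·f_j(x).
Since both observations come from the same component, the likelihood for component k is f_k(x₁)·f_k(x₂).
  p_1 = [0.5·e^(−0.5·2.48) = 0.5·e^(−1.2400) = 0.144692] × [0.208431] = 0.0301583
  p_2 = [1.3·e^(−1.3·2.48) = 1.3·e^(−3.2240) = 0.0517342] × [0.133636] = 0.00691355
  p_3 = [2.8·e^(−2.8·2.48) = 2.8·e^(−6.9440) = 0.00270033] × [0.0208504] = 5.63031e-05
Multiply by the mixture weights:
  π_1·p_1 = 0.22 × 0.0301583 = 0.00663483
  π_2·p_2 = 0.29 × 0.00691355 = 0.00200493
  π_3·p_3 = 0.49 × 5.63031e-05 = 2.75885e-05
Denominator: 0.00663483 + 0.00200493 + 2.75885e-05 = 0.00866735
Responsibility of Regime 2: 0.00200493 / 0.00866735 ≈ 0.231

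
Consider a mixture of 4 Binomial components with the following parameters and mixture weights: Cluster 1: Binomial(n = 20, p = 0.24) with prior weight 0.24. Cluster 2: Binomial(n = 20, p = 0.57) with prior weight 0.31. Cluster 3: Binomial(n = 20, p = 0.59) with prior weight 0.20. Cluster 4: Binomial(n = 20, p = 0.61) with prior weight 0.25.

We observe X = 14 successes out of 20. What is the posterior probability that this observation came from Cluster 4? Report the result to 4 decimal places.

0.3938

Posterior ∝ prior × likelihood, so P(k | x) ∝ π_k f_k(x); normalise over all components.
Component likelihoods at x = 14 successes out of 20:
  L_1 = 1.57117e-05
  L_2 = 0.0936359
  L_3 = 0.114029
  L_4 = 0.134707
Prior × likelihood for each component:
  π_1·L_1 = 0.24 × 1.57117e-05 = 3.7708e-06
  π_2·L_2 = 0.31 × 0.0936359 = 0.0290271
  π_3·L_3 = 0.20 × 0.114029 = 0.0228058
  π_4·L_4 = 0.25 × 0.134707 = 0.0336767
Denominator: 3.7708e-06 + 0.0290271 + 0.0228058 + 0.0336767 = 0.0855134
So the posterior for Cluster 4 is 0.0336767 / 0.0855134 ≈ 0.3938.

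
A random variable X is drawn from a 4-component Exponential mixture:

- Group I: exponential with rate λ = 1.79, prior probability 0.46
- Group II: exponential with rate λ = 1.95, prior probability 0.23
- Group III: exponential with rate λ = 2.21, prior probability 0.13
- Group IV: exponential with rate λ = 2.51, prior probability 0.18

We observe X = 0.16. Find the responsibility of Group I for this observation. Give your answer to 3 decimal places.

The responsibility of component k is π_k f_k(x) divided by Σ_j π_j f_j(x).
Component likelihoods at x = 0.16:
  p_I = 1.79·e^(−1.79·0.16) = 1.79·e^(−0.2864) = 1.34422
  p_II = 1.95·e^(−1.95·0.16) = 1.95·e^(−0.3120) = 1.42736
  p_III = 2.21·e^(−2.21·0.16) = 2.21·e^(−0.3536) = 1.55176
  p_IV = 2.51·e^(−2.51·0.16) = 2.51·e^(−0.4016) = 1.67981
Unnormalised posteriors:
  π_I·p_I = 0.46 × 1.34422 = 0.618342
  π_II·p_II = 0.23 × 1.42736 = 0.328294
  π_III·p_III = 0.13 × 1.55176 = 0.201729
  π_IV·p_IV = 0.18 × 1.67981 = 0.302366
Denominator: 0.618342 + 0.328294 + 0.201729 + 0.302366 = 1.45073
P(Group I | x) ≈ 0.426

0.426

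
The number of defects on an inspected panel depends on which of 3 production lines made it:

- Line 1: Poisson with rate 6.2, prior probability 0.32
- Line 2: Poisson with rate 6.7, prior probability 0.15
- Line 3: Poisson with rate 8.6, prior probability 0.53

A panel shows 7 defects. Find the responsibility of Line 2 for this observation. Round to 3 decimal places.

P(component k | x) = P(Z=k)·f_k(x) / marginal(x), where marginal(x) = Σ_j P(Z=j)·f_j(x).
Poisson probabilities:
  p_1 = e^(−6.2)·6.2^7/7! = 0.141803
  p_2 = e^(−6.7)·6.7^7/7! = 0.14802
  p_3 = e^(−8.6)·8.6^7/7! = 0.127094
Weight by the priors:
  P(Z=1)·p_1 = 0.32 × 0.141803 = 0.045377
  P(Z=2)·p_2 = 0.15 × 0.14802 = 0.022203
  P(Z=3)·p_3 = 0.53 × 0.127094 = 0.06736
Evidence: 0.045377 + 0.022203 + 0.06736 = 0.13494
P(Line 2 | data) = 0.022203 / 0.13494 ≈ 0.165

0.165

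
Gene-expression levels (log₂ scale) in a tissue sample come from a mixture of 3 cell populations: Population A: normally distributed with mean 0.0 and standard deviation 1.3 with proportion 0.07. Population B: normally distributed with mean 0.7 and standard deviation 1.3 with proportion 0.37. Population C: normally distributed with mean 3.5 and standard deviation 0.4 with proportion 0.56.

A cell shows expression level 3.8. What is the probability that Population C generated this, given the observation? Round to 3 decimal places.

0.984

Apply Bayes' rule: the posterior for each component is proportional to its prior times its likelihood at x.
Evaluate each component's likelihood at the observed value:
  p_A = 0.00428133
  p_B = 0.0178724
  p_C = 0.752844
Weight by the priors:
  w_A·p_A = 0.07 × 0.00428133 = 0.000299693
  w_B·p_B = 0.37 × 0.0178724 = 0.00661279
  w_C·p_C = 0.56 × 0.752844 = 0.421592
Normaliser: 0.000299693 + 0.00661279 + 0.421592 = 0.428505
P(Population C | the observation) = 0.421592 / 0.428505 ≈ 0.984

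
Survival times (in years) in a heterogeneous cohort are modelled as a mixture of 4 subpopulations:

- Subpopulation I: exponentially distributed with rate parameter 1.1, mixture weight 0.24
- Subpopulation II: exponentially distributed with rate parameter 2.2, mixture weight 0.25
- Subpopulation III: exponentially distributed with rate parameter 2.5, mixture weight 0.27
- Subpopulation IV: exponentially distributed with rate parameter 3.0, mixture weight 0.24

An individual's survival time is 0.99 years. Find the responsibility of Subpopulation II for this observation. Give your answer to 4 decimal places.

0.2544

The responsibility of component k is π_k f_k(x) divided by Σ_j π_j f_j(x).
Component likelihoods at x = 0.99 years:
  p_I = 1.1·e^(−1.1·0.99) = 1.1·e^(−1.0890) = 0.370208
  p_II = 2.2·e^(−2.2·0.99) = 2.2·e^(−2.1780) = 0.249189
  p_III = 2.5·e^(−2.5·0.99) = 2.5·e^(−2.4750) = 0.210407
  p_IV = 3.0·e^(−3.0·0.99) = 3.0·e^(−2.9700) = 0.15391
Multiply by the mixture weights:
  π_I·p_I = 0.24 × 0.370208 = 0.08885
  π_II·p_II = 0.25 × 0.249189 = 0.0622973
  π_III·p_III = 0.27 × 0.210407 = 0.05681
  π_IV·p_IV = 0.24 × 0.15391 = 0.0369384
Denominator: 0.08885 + 0.0622973 + 0.05681 + 0.0369384 = 0.244896
P(Subpopulation II | the observation) = 0.0622973 / 0.244896 ≈ 0.2544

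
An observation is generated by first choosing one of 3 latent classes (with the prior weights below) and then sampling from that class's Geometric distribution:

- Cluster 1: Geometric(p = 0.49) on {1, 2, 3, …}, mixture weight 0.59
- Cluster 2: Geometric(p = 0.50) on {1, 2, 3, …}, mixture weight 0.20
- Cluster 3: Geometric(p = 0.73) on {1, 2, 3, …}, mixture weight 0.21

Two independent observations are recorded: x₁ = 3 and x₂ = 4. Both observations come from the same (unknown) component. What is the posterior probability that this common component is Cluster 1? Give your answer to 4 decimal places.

Posterior ∝ prior × likelihood, so P(k | x) ∝ P(Z=k) f_k(x); normalise over all components.
Since both observations come from the same component, the likelihood for component k is f_k(x₁)·f_k(x₂).
  L_1 = [0.49·(1−0.49)^2 = 0.49·0.2601 = 0.127449] × [0.064999] = 0.00828406
  L_2 = [0.50·(1−0.50)^2 = 0.50·0.25 = 0.125] × [0.0625] = 0.0078125
  L_3 = [0.73·(1−0.73)^2 = 0.73·0.0729 = 0.053217] × [0.0143686] = 0.000764653
Weight by the priors:
  P(Z=1)·L_1 = 0.59 × 0.00828406 = 0.00488759
  P(Z=2)·L_2 = 0.20 × 0.0078125 = 0.0015625
  P(Z=3)·L_3 = 0.21 × 0.000764653 = 0.000160577
Evidence: 0.00488759 + 0.0015625 + 0.000160577 = 0.00661067
P(Cluster 1 | data) ≈ 0.7393

0.7393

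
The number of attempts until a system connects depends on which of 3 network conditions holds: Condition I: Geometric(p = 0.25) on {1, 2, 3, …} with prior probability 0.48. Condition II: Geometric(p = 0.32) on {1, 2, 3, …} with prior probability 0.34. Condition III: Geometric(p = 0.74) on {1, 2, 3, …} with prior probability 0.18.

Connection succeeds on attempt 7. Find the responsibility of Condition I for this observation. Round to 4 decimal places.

0.6642

P(component k | x) = π_k·f_k(x) / marginal(x), where marginal(x) = Σ_j π_j·f_j(x).
Evaluate each component's likelihood at the observed value:
  p_I = 0.25·(1−0.25)^6 = 0.25·0.177979 = 0.0444946
  p_II = 0.32·(1−0.32)^6 = 0.32·0.0988675 = 0.0316376
  p_III = 0.74·(1−0.74)^6 = 0.74·0.000308916 = 0.000228598
Unnormalised posteriors:
  π_I·p_I = 0.48 × 0.0444946 = 0.0213574
  π_II·p_II = 0.34 × 0.0316376 = 0.0107568
  π_III·p_III = 0.18 × 0.000228598 = 4.11476e-05
Sum: 0.0213574 + 0.0107568 + 4.11476e-05 = 0.0321554
So the posterior for Condition I is 0.0213574 / 0.0321554 ≈ 0.6642.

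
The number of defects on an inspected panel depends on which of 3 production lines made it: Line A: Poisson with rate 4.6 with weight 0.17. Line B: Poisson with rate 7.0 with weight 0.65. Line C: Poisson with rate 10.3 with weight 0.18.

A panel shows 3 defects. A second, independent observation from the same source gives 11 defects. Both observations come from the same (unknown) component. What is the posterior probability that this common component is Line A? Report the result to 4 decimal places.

0.0759

Posterior ∝ prior × likelihood, so P(k | x) ∝ π_k f_k(x); normalise over all components.
Since both observations come from the same component, the likelihood for component k is f_k(x₁)·f_k(x₂).
  L_A = [0.163068] × [0.00491389] = 0.000801297
  L_B = [0.0521293] × [0.0451712] = 0.00235474
  L_C = [0.0061253] × [0.116633] = 0.000714411
Prior × likelihood for each component:
  π_A·L_A = 0.17 × 0.000801297 = 0.00013622
  π_B·L_B = 0.65 × 0.00235474 = 0.00153058
  π_C·L_C = 0.18 × 0.000714411 = 0.000128594
Normaliser: 0.00013622 + 0.00153058 + 0.000128594 = 0.00179539
P(Line A | data) ≈ 0.0759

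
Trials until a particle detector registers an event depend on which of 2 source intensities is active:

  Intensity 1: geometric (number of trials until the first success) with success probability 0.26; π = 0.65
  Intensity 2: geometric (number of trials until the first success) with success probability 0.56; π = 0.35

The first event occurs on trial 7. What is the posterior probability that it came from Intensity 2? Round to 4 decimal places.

0.0488

P(component k | x) = π_k·f_k(x) / marginal(x), where marginal(x) = Σ_j π_j·f_j(x).
Component likelihoods at x = 7:
  f_1 = 0.0426937
  f_2 = 0.00406354
Unnormalised posteriors:
  π_1·f_1 = 0.65 × 0.0426937 = 0.0277509
  π_2·f_2 = 0.35 × 0.00406354 = 0.00142224
Denominator: 0.0277509 + 0.00142224 = 0.0291731
P(Intensity 2 | x) = 0.00142224 / 0.0291731 ≈ 0.0488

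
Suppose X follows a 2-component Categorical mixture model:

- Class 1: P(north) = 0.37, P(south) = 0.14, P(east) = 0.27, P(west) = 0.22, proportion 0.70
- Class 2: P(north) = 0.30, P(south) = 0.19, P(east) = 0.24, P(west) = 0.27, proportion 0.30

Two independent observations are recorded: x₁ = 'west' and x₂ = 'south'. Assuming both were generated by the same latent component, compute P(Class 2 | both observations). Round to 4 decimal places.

P(component k | x) = π_k·f_k(x) / marginal(x), where marginal(x) = Σ_j π_j·f_j(x).
Since both observations come from the same component, the likelihood for component k is f_k(x₁)·f_k(x₂).
  f_1 = [0.22] × [0.14] = 0.0308
  f_2 = [0.27] × [0.19] = 0.0513
Unnormalised posteriors:
  π_1·f_1 = 0.70 × 0.0308 = 0.02156
  π_2·f_2 = 0.30 × 0.0513 = 0.01539
Evidence: 0.02156 + 0.01539 = 0.03695
P(Class 2 | data) ≈ 0.4165

0.4165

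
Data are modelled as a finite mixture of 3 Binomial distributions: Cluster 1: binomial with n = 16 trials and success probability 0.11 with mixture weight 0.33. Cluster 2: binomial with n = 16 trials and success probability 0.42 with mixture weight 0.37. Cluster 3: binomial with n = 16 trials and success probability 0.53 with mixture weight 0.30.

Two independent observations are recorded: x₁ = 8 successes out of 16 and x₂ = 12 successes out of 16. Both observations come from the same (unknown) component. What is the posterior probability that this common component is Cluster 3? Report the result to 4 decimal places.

0.8720

Apply Bayes' rule: the posterior for each component is proportional to its prior times its likelihood at x.
Since both observations come from the same component, the likelihood for component k is f_k(x₁)·f_k(x₂).
  f_1 = [C(16,8)·0.11^8·0.89^8 = 12870·2.14359e-08·0.393659 = 0.000108603] × [3.5838e-09] = 3.8921e-13
  f_2 = [C(16,8)·0.42^8·0.58^8 = 12870·0.000968265·0.0128063 = 0.159587] × [0.00620547] = 0.000990311
  f_3 = [C(16,8)·0.53^8·0.47^8 = 12870·0.00622597·0.00238113 = 0.190796] × [0.0436288] = 0.00832418
Multiply by the mixture weights:
  w_1·f_1 = 0.33 × 3.8921e-13 = 1.28439e-13
  w_2·f_2 = 0.37 × 0.000990311 = 0.000366415
  w_3·f_3 = 0.30 × 0.00832418 = 0.00249725
Sum: 1.28439e-13 + 0.000366415 + 0.00249725 = 0.00286367
Responsibility of Cluster 3: 0.00249725 / 0.00286367 ≈ 0.8720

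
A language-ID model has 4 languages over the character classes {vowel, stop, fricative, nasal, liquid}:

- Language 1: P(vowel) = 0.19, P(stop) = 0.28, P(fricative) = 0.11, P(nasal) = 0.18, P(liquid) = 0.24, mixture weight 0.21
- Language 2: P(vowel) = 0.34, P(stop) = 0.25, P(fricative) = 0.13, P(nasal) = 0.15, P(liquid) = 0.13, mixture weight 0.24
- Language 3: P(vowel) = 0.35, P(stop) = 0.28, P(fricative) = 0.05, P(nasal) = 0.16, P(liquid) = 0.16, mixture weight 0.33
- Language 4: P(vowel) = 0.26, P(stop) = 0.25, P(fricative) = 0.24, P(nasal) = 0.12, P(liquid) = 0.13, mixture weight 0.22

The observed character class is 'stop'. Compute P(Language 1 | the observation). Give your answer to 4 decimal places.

Posterior ∝ prior × likelihood, so P(k | x) ∝ π_k f_k(x); normalise over all components.
Evaluate each component's likelihood at the observed value:
  L_1 = P(stop | comp) = 0.28
  L_2 = P(stop | comp) = 0.25
  L_3 = P(stop | comp) = 0.28
  L_4 = P(stop | comp) = 0.25
Unnormalised posteriors:
  π_1·L_1 = 0.21 × 0.28 = 0.0588
  π_2·L_2 = 0.24 × 0.25 = 0.06
  π_3·L_3 = 0.33 × 0.28 = 0.0924
  π_4·L_4 = 0.22 × 0.25 = 0.055
Normaliser: 0.0588 + 0.06 + 0.0924 + 0.055 = 0.2662
P(Language 1 | x) ≈ 0.2209

0.2209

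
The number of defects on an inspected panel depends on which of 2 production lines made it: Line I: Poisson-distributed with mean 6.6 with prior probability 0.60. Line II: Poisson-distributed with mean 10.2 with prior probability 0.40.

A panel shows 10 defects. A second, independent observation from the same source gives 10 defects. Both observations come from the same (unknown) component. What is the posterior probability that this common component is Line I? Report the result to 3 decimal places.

Apply Bayes' rule: the posterior for each component is proportional to its prior times its likelihood at x.
Since both observations come from the same component, the likelihood for component k is f_k(x₁)·f_k(x₂).
  f_I = [e^(−6.6)·6.6^10/10! = 0.058794] × [0.058794] = 0.00345673
  f_II = [e^(−10.2)·10.2^10/10! = 0.124863] × [0.124863] = 0.0155909
Prior × likelihood for each component:
  P(Z=I)·f_I = 0.60 × 0.00345673 = 0.00207404
  P(Z=II)·f_II = 0.40 × 0.0155909 = 0.00623634
Marginal: 0.00207404 + 0.00623634 = 0.00831038
So the posterior for Line I is 0.00207404 / 0.00831038 ≈ 0.250.

0.250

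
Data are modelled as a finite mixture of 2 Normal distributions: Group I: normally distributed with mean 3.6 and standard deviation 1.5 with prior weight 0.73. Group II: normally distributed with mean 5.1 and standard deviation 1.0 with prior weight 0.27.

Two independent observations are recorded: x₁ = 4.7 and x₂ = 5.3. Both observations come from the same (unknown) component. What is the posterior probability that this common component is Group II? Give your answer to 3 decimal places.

0.652

Apply Bayes' rule: the posterior for each component is proportional to its prior times its likelihood at x.
Since both observations come from the same component, the likelihood for component k is f_k(x₁)·f_k(x₂).
  p_I = [0.203255] × [0.139928] = 0.0284411
  p_II = [0.36827] × [0.391043] = 0.144009
Weight by the priors:
  π_I·p_I = 0.73 × 0.0284411 = 0.020762
  π_II·p_II = 0.27 × 0.144009 = 0.0388825
Normaliser: 0.020762 + 0.0388825 = 0.0596446
P(Group II | x₁, x₂) = 0.0388825 / 0.0596446 ≈ 0.652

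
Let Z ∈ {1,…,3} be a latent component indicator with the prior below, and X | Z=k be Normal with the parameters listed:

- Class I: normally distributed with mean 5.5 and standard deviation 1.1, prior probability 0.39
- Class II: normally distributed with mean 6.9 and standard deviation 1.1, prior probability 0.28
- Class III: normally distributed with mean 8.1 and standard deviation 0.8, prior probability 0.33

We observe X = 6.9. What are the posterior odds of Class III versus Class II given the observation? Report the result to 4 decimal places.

0.5261

Posterior odds = (π_i f_i(x)) / (π_j f_j(x)); the normalising sum cancels.
Normal densities:
  L_I = 0.161352
  L_II = 0.362675
  L_III = 0.161897
Posterior odds = (π_III·L_III) / (π_II·L_II) = (0.33·0.161897) / (0.28·0.362675) = 0.053426 / 0.101549 ≈ 0.5261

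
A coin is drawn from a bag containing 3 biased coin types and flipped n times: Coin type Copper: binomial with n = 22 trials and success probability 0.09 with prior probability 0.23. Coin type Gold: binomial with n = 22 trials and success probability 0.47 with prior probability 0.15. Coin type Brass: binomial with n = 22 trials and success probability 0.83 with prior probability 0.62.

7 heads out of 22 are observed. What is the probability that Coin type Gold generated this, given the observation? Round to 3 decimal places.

0.954

P(component k | x) = π_k·f_k(x) / marginal(x), where marginal(x) = Σ_j π_j·f_j(x).
Evaluate each component's likelihood at the observed value:
  f_Copper = C(22,7)·0.09^7·0.91^15 = 170544·4.78297e-08·0.243008 = 0.00198223
  f_Gold = C(22,7)·0.47^7·0.53^15 = 170544·0.00506623·7.31372e-05 = 0.0631916
  f_Brass = C(22,7)·0.83^7·0.17^15 = 170544·0.271361·2.86242e-12 = 1.3247e-07
Weight by the priors:
  π_Copper·f_Copper = 0.23 × 0.00198223 = 0.000455914
  π_Gold·f_Gold = 0.15 × 0.0631916 = 0.00947874
  π_Brass·f_Brass = 0.62 × 1.3247e-07 = 8.21313e-08
Evidence: 0.000455914 + 0.00947874 + 8.21313e-08 = 0.00993474
So the posterior for Coin type Gold is 0.00947874 / 0.00993474 ≈ 0.954.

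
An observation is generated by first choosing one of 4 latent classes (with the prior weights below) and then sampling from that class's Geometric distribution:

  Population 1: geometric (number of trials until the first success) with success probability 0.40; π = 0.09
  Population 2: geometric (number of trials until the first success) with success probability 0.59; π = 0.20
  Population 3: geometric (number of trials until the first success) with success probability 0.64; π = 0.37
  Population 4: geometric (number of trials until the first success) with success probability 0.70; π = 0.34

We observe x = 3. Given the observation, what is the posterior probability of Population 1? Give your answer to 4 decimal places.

0.1526

By Bayes' theorem, P(k | x) = w_k f_k(x) / Σ_j w_j f_j(x).
Component likelihoods at x = 3:
  L_1 = 0.144
  L_2 = 0.099179
  L_3 = 0.082944
  L_4 = 0.063
Unnormalised posteriors:
  w_1·L_1 = 0.09 × 0.144 = 0.01296
  w_2·L_2 = 0.20 × 0.099179 = 0.0198358
  w_3·L_3 = 0.37 × 0.082944 = 0.0306893
  w_4·L_4 = 0.34 × 0.063 = 0.02142
Denominator: 0.01296 + 0.0198358 + 0.0306893 + 0.02142 = 0.0849051
P(Population 1 | the observation) = 0.01296 / 0.0849051 ≈ 0.1526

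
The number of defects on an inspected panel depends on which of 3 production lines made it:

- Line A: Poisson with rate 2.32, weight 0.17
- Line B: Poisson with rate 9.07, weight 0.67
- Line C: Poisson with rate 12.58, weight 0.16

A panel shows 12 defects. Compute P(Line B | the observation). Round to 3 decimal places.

By Bayes' theorem, P(k | x) = π_k f_k(x) / Σ_j π_j f_j(x).
Evaluate each component's likelihood at the observed value:
  p_A = 4.98834e-06
  p_B = 0.074456
  p_C = 0.112825
Prior × likelihood for each component:
  π_A·p_A = 0.17 × 4.98834e-06 = 8.48017e-07
  π_B·p_B = 0.67 × 0.074456 = 0.0498855
  π_C·p_C = 0.16 × 0.112825 = 0.018052
Sum: 8.48017e-07 + 0.0498855 + 0.018052 = 0.0679384
P(Line B | the observation) = 0.0498855 / 0.0679384 ≈ 0.734

0.734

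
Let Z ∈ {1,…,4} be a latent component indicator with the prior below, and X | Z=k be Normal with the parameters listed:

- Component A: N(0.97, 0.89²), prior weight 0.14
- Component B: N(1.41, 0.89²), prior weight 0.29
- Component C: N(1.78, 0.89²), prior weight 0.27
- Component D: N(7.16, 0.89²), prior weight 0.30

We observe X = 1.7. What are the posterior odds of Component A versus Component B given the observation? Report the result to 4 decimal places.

Posterior odds = (w_i f_i(x)) / (w_j f_j(x)); the normalising sum cancels.
Component likelihoods at x = 1.7:
  f_A = 0.320207
  f_B = 0.425074
  f_C = 0.446443
  f_D = 3.01254e-09
Posterior odds = (w_A·f_A) / (w_B·f_B) = (0.14·0.320207) / (0.29·0.425074) = 0.0448289 / 0.123272 ≈ 0.3637

0.3637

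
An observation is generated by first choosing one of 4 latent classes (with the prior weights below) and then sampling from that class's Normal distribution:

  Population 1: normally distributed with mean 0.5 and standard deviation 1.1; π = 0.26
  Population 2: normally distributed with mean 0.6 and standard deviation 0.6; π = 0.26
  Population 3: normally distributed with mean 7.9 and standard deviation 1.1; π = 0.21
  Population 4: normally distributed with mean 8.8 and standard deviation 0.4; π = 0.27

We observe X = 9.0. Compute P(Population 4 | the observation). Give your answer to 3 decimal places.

P(component k | x) = π_k·f_k(x) / marginal(x), where marginal(x) = Σ_j π_j·f_j(x).
Normal densities:
  p_1 = 3.92188e-14
  p_2 = 1.82768e-43
  p_3 = 0.219973
  p_4 = 0.880163
Multiply by the mixture weights:
  π_1·p_1 = 0.26 × 3.92188e-14 = 1.01969e-14
  π_2·p_2 = 0.26 × 1.82768e-43 = 4.75196e-44
  π_3·p_3 = 0.21 × 0.219973 = 0.0461944
  π_4·p_4 = 0.27 × 0.880163 = 0.237644
Sum: 1.01969e-14 + 4.75196e-44 + 0.0461944 + 0.237644 = 0.283839
So the posterior for Population 4 is 0.237644 / 0.283839 ≈ 0.837.

0.837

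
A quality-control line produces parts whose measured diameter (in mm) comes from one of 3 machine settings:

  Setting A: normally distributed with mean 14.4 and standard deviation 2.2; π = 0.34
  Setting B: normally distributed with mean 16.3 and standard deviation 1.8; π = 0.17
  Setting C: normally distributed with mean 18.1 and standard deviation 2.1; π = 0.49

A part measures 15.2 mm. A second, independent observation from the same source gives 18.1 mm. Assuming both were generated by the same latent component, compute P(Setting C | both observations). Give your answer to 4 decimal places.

Apply Bayes' rule: the posterior for each component is proportional to its prior times its likelihood at x.
Since both observations come from the same component, the likelihood for component k is f_k(x₁)·f_k(x₂).
  L_A = [(1/(2.2·√(2π)))·exp(−(15.2−14.4)²/(2·2.2²)) = 0.181337·exp(-0.06612) = 0.169736] × [0.0440843] = 0.00748268
  L_B = [(1/(1.8·√(2π)))·exp(−(15.2−16.3)²/(2·1.8²)) = 0.221635·exp(-0.18673) = 0.183883] × [0.134428] = 0.0247191
  L_C = [(1/(2.1·√(2π)))·exp(−(15.2−18.1)²/(2·2.1²)) = 0.189973·exp(-0.95351) = 0.0732124] × [0.189973] = 0.0139083
Prior × likelihood for each component:
  w_A·L_A = 0.34 × 0.00748268 = 0.00254411
  w_B·L_B = 0.17 × 0.0247191 = 0.00420225
  w_C·L_C = 0.49 × 0.0139083 = 0.00681509
Evidence: 0.00254411 + 0.00420225 + 0.00681509 = 0.0135614
Responsibility of Setting C: 0.00681509 / 0.0135614 ≈ 0.5025

0.5025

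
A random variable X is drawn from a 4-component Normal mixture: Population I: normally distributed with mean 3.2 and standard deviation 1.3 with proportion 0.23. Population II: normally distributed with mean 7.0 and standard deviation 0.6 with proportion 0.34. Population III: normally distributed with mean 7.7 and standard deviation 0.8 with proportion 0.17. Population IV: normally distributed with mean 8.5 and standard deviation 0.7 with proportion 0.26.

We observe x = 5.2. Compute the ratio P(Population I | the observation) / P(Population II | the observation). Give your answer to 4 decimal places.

8.6064

The posterior odds equal the prior odds times the likelihood ratio: (w_i/w_j)·(f_i(x)/f_j(x)).
Component likelihoods at x = 5.2:
  p_I = (1/(1.3·√(2π)))·exp(−(5.2−3.2)²/(2·1.3²)) = 0.306879·exp(-1.18343) = 0.0939742
  p_II = (1/(0.6·√(2π)))·exp(−(5.2−7.0)²/(2·0.6²)) = 0.664904·exp(-4.50000) = 0.00738641
  p_III = (1/(0.8·√(2π)))·exp(−(5.2−7.7)²/(2·0.8²)) = 0.498678·exp(-4.88281) = 0.00377782
  p_IV = (1/(0.7·√(2π)))·exp(−(5.2−8.5)²/(2·0.7²)) = 0.569918·exp(-11.11224) = 8.50796e-06
Posterior odds = (w_I·p_I) / (w_II·p_II) = (0.23·0.0939742) / (0.34·0.00738641) = 0.0216141 / 0.00251138 ≈ 8.6064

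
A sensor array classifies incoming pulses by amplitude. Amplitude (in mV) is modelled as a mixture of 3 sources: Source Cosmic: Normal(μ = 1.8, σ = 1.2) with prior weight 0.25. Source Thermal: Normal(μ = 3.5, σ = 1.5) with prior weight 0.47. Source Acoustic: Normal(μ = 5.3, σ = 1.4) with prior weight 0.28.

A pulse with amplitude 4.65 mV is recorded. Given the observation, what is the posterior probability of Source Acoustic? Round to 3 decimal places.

Posterior ∝ prior × likelihood, so P(k | x) ∝ w_k f_k(x); normalise over all components.
Component likelihoods at x = 4.65 mV:
  p_Cosmic = (1/(1.2·√(2π)))·exp(−(4.65−1.8)²/(2·1.2²)) = 0.332452·exp(-2.82031) = 0.0198099
  p_Thermal = (1/(1.5·√(2π)))·exp(−(4.65−3.5)²/(2·1.5²)) = 0.265962·exp(-0.29389) = 0.198237
  p_Acoustic = (1/(1.4·√(2π)))·exp(−(4.65−5.3)²/(2·1.4²)) = 0.284959·exp(-0.10778) = 0.255843
Multiply by the mixture weights:
  w_Cosmic·p_Cosmic = 0.25 × 0.0198099 = 0.00495248
  w_Thermal·p_Thermal = 0.47 × 0.198237 = 0.0931713
  w_Acoustic·p_Acoustic = 0.28 × 0.255843 = 0.071636
Marginal: 0.00495248 + 0.0931713 + 0.071636 = 0.16976
P(Source Acoustic | the observation) ≈ 0.422

0.422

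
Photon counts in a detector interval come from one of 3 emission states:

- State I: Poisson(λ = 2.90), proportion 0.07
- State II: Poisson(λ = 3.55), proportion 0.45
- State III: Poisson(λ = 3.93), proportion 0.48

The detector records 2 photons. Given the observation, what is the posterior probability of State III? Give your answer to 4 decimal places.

0.4272

P(component k | x) = π_k·f_k(x) / marginal(x), where marginal(x) = Σ_j π_j·f_j(x).
Component likelihoods at x = 2 photons:
  f_I = e^(−2.90)·2.90^2/2! = 0.231373
  f_II = e^(−3.55)·3.55^2/2! = 0.181001
  f_III = e^(−3.93)·3.93^2/2! = 0.151697
Prior × likelihood for each component:
  π_I·f_I = 0.07 × 0.231373 = 0.0161961
  π_II·f_II = 0.45 × 0.181001 = 0.0814505
  π_III·f_III = 0.48 × 0.151697 = 0.0728147
Evidence: 0.0161961 + 0.0814505 + 0.0728147 = 0.170461
P(State III | data) ≈ 0.4272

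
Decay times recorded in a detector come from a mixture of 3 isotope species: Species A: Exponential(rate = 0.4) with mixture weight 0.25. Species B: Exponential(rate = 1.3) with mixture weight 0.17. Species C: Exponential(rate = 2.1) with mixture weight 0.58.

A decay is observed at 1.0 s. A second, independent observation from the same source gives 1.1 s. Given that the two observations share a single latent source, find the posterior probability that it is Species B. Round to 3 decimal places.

0.279

The responsibility of component k is π_k f_k(x) divided by Σ_j π_j f_j(x).
Since both observations come from the same component, the likelihood for component k is f_k(x₁)·f_k(x₂).
  f_A = [0.268128] × [0.257615] = 0.0690737
  f_B = [0.354291] × [0.311102] = 0.110221
  f_C = [0.257158] × [0.208449] = 0.0536043
Prior × likelihood for each component:
  π_A·f_A = 0.25 × 0.0690737 = 0.0172684
  π_B·f_B = 0.17 × 0.110221 = 0.0187375
  π_C·f_C = 0.58 × 0.0536043 = 0.0310905
Sum: 0.0172684 + 0.0187375 + 0.0310905 = 0.0670964
P(Species B | x) ≈ 0.279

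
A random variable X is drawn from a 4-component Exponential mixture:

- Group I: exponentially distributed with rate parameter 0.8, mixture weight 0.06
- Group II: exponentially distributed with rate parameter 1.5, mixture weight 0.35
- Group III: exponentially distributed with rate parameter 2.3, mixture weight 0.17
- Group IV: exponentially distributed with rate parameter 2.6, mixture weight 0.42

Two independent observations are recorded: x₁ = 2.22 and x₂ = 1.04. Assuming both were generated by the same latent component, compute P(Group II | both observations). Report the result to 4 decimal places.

The responsibility of component k is w_k f_k(x) divided by Σ_j w_j f_j(x).
Since both observations come from the same component, the likelihood for component k is f_k(x₁)·f_k(x₂).
  L_I = [0.8·e^(−0.8·2.22) = 0.8·e^(−1.7760) = 0.135451] × [0.348142] = 0.0471563
  L_II = [1.5·e^(−1.5·2.22) = 1.5·e^(−3.3300) = 0.0536897] × [0.315204] = 0.0169232
  L_III = [2.3·e^(−2.3·2.22) = 2.3·e^(−5.1060) = 0.0139386] × [0.210327] = 0.00293167
  L_IV = [2.6·e^(−2.6·2.22) = 2.6·e^(−5.7720) = 0.00809516] × [0.174037] = 0.00140886
Prior × likelihood for each component:
  w_I·L_I = 0.06 × 0.0471563 = 0.00282938
  w_II·L_II = 0.35 × 0.0169232 = 0.00592312
  w_III·L_III = 0.17 × 0.00293167 = 0.000498385
  w_IV·L_IV = 0.42 × 0.00140886 = 0.00059172
Sum: 0.00282938 + 0.00592312 + 0.000498385 + 0.00059172 = 0.0098426
So the posterior for Group II is 0.00592312 / 0.0098426 ≈ 0.6018.

0.6018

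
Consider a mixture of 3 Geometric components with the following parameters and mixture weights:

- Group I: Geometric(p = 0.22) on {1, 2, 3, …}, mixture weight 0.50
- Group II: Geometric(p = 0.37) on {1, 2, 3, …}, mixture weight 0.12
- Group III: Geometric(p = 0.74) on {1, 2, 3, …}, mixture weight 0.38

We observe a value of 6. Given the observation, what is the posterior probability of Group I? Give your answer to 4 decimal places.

The responsibility of component k is π_k f_k(x) divided by Σ_j π_j f_j(x).
Geometric probabilities:
  f_I = 0.0635178
  f_II = 0.0367202
  f_III = 0.000879222
Unnormalised posteriors:
  π_I·f_I = 0.50 × 0.0635178 = 0.0317589
  π_II·f_II = 0.12 × 0.0367202 = 0.00440642
  π_III·f_III = 0.38 × 0.000879222 = 0.000334104
Normaliser: 0.0317589 + 0.00440642 + 0.000334104 = 0.0364994
P(Group I | x) ≈ 0.8701

0.8701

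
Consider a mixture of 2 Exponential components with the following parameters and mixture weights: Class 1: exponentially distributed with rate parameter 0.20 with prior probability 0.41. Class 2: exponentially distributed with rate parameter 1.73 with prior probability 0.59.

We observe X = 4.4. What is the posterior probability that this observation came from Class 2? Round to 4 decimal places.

The responsibility of component k is π_k f_k(x) divided by Σ_j π_j f_j(x).
Exponential densities:
  L_1 = 0.20·e^(−0.20·4.4) = 0.20·e^(−0.8800) = 0.0829566
  L_2 = 1.73·e^(−1.73·4.4) = 1.73·e^(−7.6120) = 0.000855454
Unnormalised posteriors:
  π_1·L_1 = 0.41 × 0.0829566 = 0.0340122
  π_2·L_2 = 0.59 × 0.000855454 = 0.000504718
Evidence: 0.0340122 + 0.000504718 = 0.0345169
So the posterior for Class 2 is 0.000504718 / 0.0345169 ≈ 0.0146.

0.0146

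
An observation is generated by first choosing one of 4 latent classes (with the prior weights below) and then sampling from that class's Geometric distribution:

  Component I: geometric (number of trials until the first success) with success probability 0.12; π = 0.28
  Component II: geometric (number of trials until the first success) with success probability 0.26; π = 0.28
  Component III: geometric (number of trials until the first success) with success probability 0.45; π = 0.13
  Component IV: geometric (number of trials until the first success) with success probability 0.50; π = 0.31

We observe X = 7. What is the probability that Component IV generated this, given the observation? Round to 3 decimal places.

0.077

Apply Bayes' rule: the posterior for each component is proportional to its prior times its likelihood at x.
Geometric probabilities:
  L_I = 0.0557285
  L_II = 0.0426937
  L_III = 0.0124563
  L_IV = 0.0078125
Prior × likelihood for each component:
  π_I·L_I = 0.28 × 0.0557285 = 0.015604
  π_II·L_II = 0.28 × 0.0426937 = 0.0119542
  π_III·L_III = 0.13 × 0.0124563 = 0.00161932
  π_IV·L_IV = 0.31 × 0.0078125 = 0.00242187
Normaliser: 0.015604 + 0.0119542 + 0.00161932 + 0.00242187 = 0.0315994
P(Component IV | x) ≈ 0.077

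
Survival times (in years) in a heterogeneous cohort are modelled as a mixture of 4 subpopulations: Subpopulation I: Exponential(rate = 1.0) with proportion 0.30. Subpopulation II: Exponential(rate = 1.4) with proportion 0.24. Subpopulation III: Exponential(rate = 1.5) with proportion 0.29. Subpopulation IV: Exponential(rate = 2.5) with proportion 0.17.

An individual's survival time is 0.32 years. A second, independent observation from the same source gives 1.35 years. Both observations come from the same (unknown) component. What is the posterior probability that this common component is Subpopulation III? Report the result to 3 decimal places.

0.311

The responsibility of component k is π_k f_k(x) divided by Σ_j π_j f_j(x).
Since both observations come from the same component, the likelihood for component k is f_k(x₁)·f_k(x₂).
  p_I = [1.0·e^(−1.0·0.32) = 1.0·e^(−0.3200) = 0.726149] × [0.25924] = 0.188247
  p_II = [1.4·e^(−1.4·0.32) = 1.4·e^(−0.4480) = 0.894467] × [0.211501] = 0.18918
  p_III = [1.5·e^(−1.5·0.32) = 1.5·e^(−0.4800) = 0.928175] × [0.197991] = 0.18377
  p_IV = [2.5·e^(−2.5·0.32) = 2.5·e^(−0.8000) = 1.12332] × [0.0855453] = 0.0960949
Prior × likelihood for each component:
  π_I·p_I = 0.30 × 0.188247 = 0.0564741
  π_II·p_II = 0.24 × 0.18918 = 0.0454032
  π_III·p_III = 0.29 × 0.18377 = 0.0532933
  π_IV·p_IV = 0.17 × 0.0960949 = 0.0163361
Denominator: 0.0564741 + 0.0454032 + 0.0532933 + 0.0163361 = 0.171507
P(Subpopulation III | x₁, x₂) ≈ 0.311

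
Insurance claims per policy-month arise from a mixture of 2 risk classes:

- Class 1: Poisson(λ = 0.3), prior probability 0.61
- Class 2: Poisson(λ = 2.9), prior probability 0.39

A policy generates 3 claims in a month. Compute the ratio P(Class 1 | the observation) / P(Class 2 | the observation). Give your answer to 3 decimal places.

0.023

Since P(k|x) ∝ π_k f_k(x), the posterior odds are π_i f_i(x) / (π_j f_j(x)).
Component likelihoods at x = 3 claims:
  f_1 = 0.00333368
  f_2 = 0.22366
Odds = (0.61/0.39) × (0.00333368/0.22366) = 1.5641 × 0.0149051 ≈ 0.023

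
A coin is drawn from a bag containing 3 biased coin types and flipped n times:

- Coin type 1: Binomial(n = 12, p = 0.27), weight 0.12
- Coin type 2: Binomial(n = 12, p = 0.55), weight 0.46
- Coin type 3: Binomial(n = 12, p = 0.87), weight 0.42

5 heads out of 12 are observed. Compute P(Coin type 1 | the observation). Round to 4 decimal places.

The responsibility of component k is π_k f_k(x) divided by Σ_j π_j f_j(x).
Evaluate each component's likelihood at the observed value:
  f_1 = C(12,5)·0.27^5·0.73^7 = 792·0.00143489·0.110474 = 0.125546
  f_2 = C(12,5)·0.55^5·0.45^7 = 792·0.0503284·0.00373669 = 0.148945
  f_3 = C(12,5)·0.87^5·0.13^7 = 792·0.498421·6.27485e-07 = 0.000247699
Unnormalised posteriors:
  π_1·f_1 = 0.12 × 0.125546 = 0.0150656
  π_2·f_2 = 0.46 × 0.148945 = 0.0685147
  π_3·f_3 = 0.42 × 0.000247699 = 0.000104034
Denominator: 0.0150656 + 0.0685147 + 0.000104034 = 0.0836843
Responsibility of Coin type 1: 0.0150656 / 0.0836843 ≈ 0.1800

0.1800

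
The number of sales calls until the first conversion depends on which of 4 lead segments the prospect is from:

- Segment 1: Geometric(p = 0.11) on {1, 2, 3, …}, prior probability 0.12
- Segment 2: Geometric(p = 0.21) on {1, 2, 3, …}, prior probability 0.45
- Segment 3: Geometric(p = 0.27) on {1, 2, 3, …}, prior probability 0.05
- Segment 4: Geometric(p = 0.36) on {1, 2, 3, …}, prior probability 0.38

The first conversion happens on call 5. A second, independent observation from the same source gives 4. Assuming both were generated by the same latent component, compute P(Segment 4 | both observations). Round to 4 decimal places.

0.3085

The responsibility of component k is π_k f_k(x) divided by Σ_j π_j f_j(x).
Since both observations come from the same component, the likelihood for component k is f_k(x₁)·f_k(x₂).
  L_1 = [0.0690165] × [0.0775466] = 0.00535199
  L_2 = [0.0817952] × [0.103538] = 0.00846892
  L_3 = [0.0766753] × [0.105035] = 0.00805355
  L_4 = [0.060398] × [0.0943718] = 0.00569987
Prior × likelihood for each component:
  π_1·L_1 = 0.12 × 0.00535199 = 0.000642239
  π_2·L_2 = 0.45 × 0.00846892 = 0.00381102
  π_3·L_3 = 0.05 × 0.00805355 = 0.000402678
  π_4·L_4 = 0.38 × 0.00569987 = 0.00216595
Denominator: 0.000642239 + 0.00381102 + 0.000402678 + 0.00216595 = 0.00702188
So the posterior for Segment 4 is 0.00216595 / 0.00702188 ≈ 0.3085.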